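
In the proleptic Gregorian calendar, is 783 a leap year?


Gregorian leap year rule: divisible by 4, but not by 100, unless also by 400.
783 is not divisible by 4 -> not a leap year

No


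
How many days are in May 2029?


May 2029

31 days


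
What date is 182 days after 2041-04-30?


Start: 2041-04-30, add 182 days
April 30 is the last day of April 2041 -> 182 left
May 2041 has 31 days -> 151 left
June 2041 has 30 days -> 121 left
July 2041 has 31 days -> 90 left
August 2041 has 31 days -> 59 left
September 2041 has 30 days -> 29 left
October 2041: 29 <= 31 -> lands on October 29

Result: 2041-10-29


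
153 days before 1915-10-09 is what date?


Start: 1915-10-09, subtract 153 days
Back 9 days from October 9 reaches September 30, 1915 -> 144 left
September 1915 has 30 days -> back to August 31, 1915 -> 114 left
August 1915 has 31 days -> back to July 31, 1915 -> 83 left
July 1915 has 31 days -> back to June 30, 1915 -> 52 left
June 1915 has 30 days -> back to May 31, 1915 -> 22 left
May 1915: 31 - 22 = 9 -> lands on May 9

Result: 1915-05-09


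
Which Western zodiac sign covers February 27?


Date: February 27
Conventional tropical zodiac dates: Pisces from February 19 onward; Aries starts March 21
February 27 falls within the Pisces range

Pisces


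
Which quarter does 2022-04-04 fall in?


Month: April (month 4)
Q1: Jan-Mar, Q2: Apr-Jun, Q3: Jul-Sep, Q4: Oct-Dec

Q2


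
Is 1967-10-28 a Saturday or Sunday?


Anchor: Jan 1, 1967. With p = 1967 - 1 = 1966: (p + p//4 - p//100 + p//400) mod 7 = (1966 + 491 - 19 + 4) mod 7 = 2442 mod 7 = 6 -> Sunday (Mon=0 ... Sun=6)
Day of year: 301; offset = 300
Weekday index = (6 + 300) mod 7 = 5 -> Saturday
Weekend days: Saturday, Sunday

Yes


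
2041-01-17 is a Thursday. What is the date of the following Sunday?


Current: Thursday
Target: Sunday
Days ahead: 3

Next Sunday: 2041-01-20


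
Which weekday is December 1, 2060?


Target: December 1, 2060
Anchor: Jan 1, 2060. With p = 2060 - 1 = 2059: (p + p//4 - p//100 + p//400) mod 7 = (2059 + 514 - 20 + 5) mod 7 = 2558 mod 7 = 3 -> Thursday (Mon=0 ... Sun=6)
Days before December (Jan-Nov): 335 days
Weekday index = (3 + 335) mod 7 = 2

Wednesday


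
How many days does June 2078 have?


June 2078

30 days


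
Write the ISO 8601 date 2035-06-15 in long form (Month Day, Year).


ISO 2035-06-15 parses as year=2035, month=06, day=15
Month 6 -> June

June 15, 2035


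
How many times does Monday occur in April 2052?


April 2052 has 30 days
Anchor: Jan 1, 2052. With p = 2052 - 1 = 2051: (p + p//4 - p//100 + p//400) mod 7 = (2051 + 512 - 20 + 5) mod 7 = 2548 mod 7 = 0 -> Monday (Mon=0 ... Sun=6)
Days before April (Jan-Mar): 91; April 1 index = (0 + 91) mod 7 = 0 -> Monday
First Monday is April 1
Mondays: 1, 8, 15, 22, 29

5 Mondays


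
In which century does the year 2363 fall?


Century = (year - 1) // 100 + 1
= (2363 - 1) // 100 + 1
= 2362 // 100 + 1
= 23 + 1

24th century


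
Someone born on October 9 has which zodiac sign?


Date: October 9
Conventional tropical zodiac dates: Libra from September 23 onward; Scorpio starts October 23
October 9 falls within the Libra range

Libra


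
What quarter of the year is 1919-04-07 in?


Month: April (month 4)
Q1: Jan-Mar, Q2: Apr-Jun, Q3: Jul-Sep, Q4: Oct-Dec

Q2


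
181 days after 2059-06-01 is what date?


Start: 2059-06-01, add 181 days
June 2059 has 30 days: 30 - 1 = 29 days to June 30 -> 152 left
July 2059 has 31 days -> 121 left
August 2059 has 31 days -> 90 left
September 2059 has 30 days -> 60 left
October 2059 has 31 days -> 29 left
November 2059: 29 <= 30 -> lands on November 29

Result: 2059-11-29


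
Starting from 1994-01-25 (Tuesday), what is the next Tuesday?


Current: Tuesday
Target: Tuesday
Days ahead: 7

Next Tuesday: 1994-02-01


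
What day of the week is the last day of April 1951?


April 1951 has 30 days
Anchor: Jan 1, 1951. With p = 1951 - 1 = 1950: (p + p//4 - p//100 + p//400) mod 7 = (1950 + 487 - 19 + 4) mod 7 = 2422 mod 7 = 0 -> Monday (Mon=0 ... Sun=6)
Days before April (Jan-Mar): 90; April 1 index = (0 + 90) mod 7 = 6 -> Sunday
Last day offset: 30 - 1 = 29 days
Weekday index = (6 + 29) mod 7 = 0

Monday, April 30


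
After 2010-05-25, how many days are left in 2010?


Day of year: 145 of 365
Remaining = 365 - 145

220 days


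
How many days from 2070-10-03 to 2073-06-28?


From 2070-10-03 to 2073-06-28
2070-10-03: days before October = 31 + 28 + 31 + 30 + 31 + 30 + 31 + 31 + 30 = 273 (2070 is not a leap year); day of year = 273 + 3 = 276
2073-06-28: days before June = 31 + 28 + 31 + 30 + 31 = 151 (2073 is not a leap year); day of year = 151 + 28 = 179
Rest of 2070: 365 - 276 = 89
Full years 2071 (365), 2072 (366): 731
Total = 89 + 731 + 179 = 999

999 days


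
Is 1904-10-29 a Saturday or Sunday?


Anchor: Jan 1, 1904. With p = 1904 - 1 = 1903: (p + p//4 - p//100 + p//400) mod 7 = (1903 + 475 - 19 + 4) mod 7 = 2363 mod 7 = 4 -> Friday (Mon=0 ... Sun=6)
Day of year: 303; offset = 302
Weekday index = (4 + 302) mod 7 = 5 -> Saturday
Weekend days: Saturday, Sunday

Yes


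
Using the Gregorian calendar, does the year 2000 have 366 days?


Gregorian leap year rule: divisible by 4, but not by 100, unless also by 400.
2000 is divisible by 400 -> leap year

Yes


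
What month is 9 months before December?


December is month 12
12 - 9 = 3

March


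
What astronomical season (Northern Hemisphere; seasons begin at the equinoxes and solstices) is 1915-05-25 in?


Date: May 25
Astronomical Spring (approx.; exact equinox/solstice day varies by year): March 20 to June 20
May 25 falls within the Spring window

Spring


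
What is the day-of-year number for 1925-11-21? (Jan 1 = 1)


Date: November 21, 1925
Days in months 1 through 10: 304
Plus 21 days in November

Day of year: 325


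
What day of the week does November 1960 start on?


Target: November 1, 1960
Anchor: Jan 1, 1960. With p = 1960 - 1 = 1959: (p + p//4 - p//100 + p//400) mod 7 = (1959 + 489 - 19 + 4) mod 7 = 2433 mod 7 = 4 -> Friday (Mon=0 ... Sun=6)
Days before November (Jan-Oct): 305 days
Weekday index = (4 + 305) mod 7 = 1

Tuesday


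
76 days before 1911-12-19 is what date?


Start: 1911-12-19, subtract 76 days
Back 19 days from December 19 reaches November 30, 1911 -> 57 left
November 1911 has 30 days -> back to October 31, 1911 -> 27 left
October 1911: 31 - 27 = 4 -> lands on October 4

Result: 1911-10-04


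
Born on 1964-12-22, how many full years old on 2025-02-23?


Birth: 1964-12-22
Reference: 2025-02-23
Year difference: 2025 - 1964 = 61
Birthday not yet reached in 2025, subtract 1

60 years old


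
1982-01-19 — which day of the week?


Date: January 19, 1982
Anchor: Jan 1, 1982. With p = 1982 - 1 = 1981: (p + p//4 - p//100 + p//400) mod 7 = (1981 + 495 - 19 + 4) mod 7 = 2461 mod 7 = 4 -> Friday (Mon=0 ... Sun=6)
Days into year = 19 - 1 = 18
Weekday index = (4 + 18) mod 7 = 1

Day of the week: Tuesday


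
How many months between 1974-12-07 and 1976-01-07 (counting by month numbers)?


From December 1974 to January 1976
2 years * 12 = 24 months, minus 11 months = 13

13 months


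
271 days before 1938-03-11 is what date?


Start: 1938-03-11, subtract 271 days
Back 11 days from March 11 reaches February 28, 1938 -> 260 left
February 1938 has 28 days -> back to January 31, 1938 -> 232 left
January 1938 has 31 days -> back to December 31, 1937 -> 201 left
December 1937 has 31 days -> back to November 30, 1937 -> 170 left
November 1937 has 30 days -> back to October 31, 1937 -> 140 left
October 1937 has 31 days -> back to September 30, 1937 -> 109 left
September 1937 has 30 days -> back to August 31, 1937 -> 79 left
August 1937 has 31 days -> back to July 31, 1937 -> 48 left
July 1937 has 31 days -> back to June 30, 1937 -> 17 left
June 1937: 30 - 17 = 13 -> lands on June 13

Result: 1937-06-13


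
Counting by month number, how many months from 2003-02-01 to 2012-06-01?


From February 2003 to June 2012
9 years * 12 = 108 months, plus 4 months = 112

112 months


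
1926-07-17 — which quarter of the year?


Month: July (month 7)
Q1: Jan-Mar, Q2: Apr-Jun, Q3: Jul-Sep, Q4: Oct-Dec

Q3


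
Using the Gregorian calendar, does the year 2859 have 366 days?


Gregorian leap year rule: divisible by 4, but not by 100, unless also by 400.
2859 is not divisible by 4 -> not a leap year

No


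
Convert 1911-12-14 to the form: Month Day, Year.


ISO 1911-12-14 parses as year=1911, month=12, day=14
Month 12 -> December

December 14, 1911


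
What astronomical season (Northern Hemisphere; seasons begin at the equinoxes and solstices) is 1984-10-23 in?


Date: October 23
Astronomical Autumn (approx.; exact equinox/solstice day varies by year): September 22 to December 20
October 23 falls within the Autumn window

Autumn


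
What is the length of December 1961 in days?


December 1961

31 days


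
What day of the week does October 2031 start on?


Target: October 1, 2031
Anchor: Jan 1, 2031. With p = 2031 - 1 = 2030: (p + p//4 - p//100 + p//400) mod 7 = (2030 + 507 - 20 + 5) mod 7 = 2522 mod 7 = 2 -> Wednesday (Mon=0 ... Sun=6)
Days before October (Jan-Sep): 273 days
Weekday index = (2 + 273) mod 7 = 2

Wednesday


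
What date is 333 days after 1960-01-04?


Start: 1960-01-04, add 333 days
January 1960 has 31 days: 31 - 4 = 27 days to January 31 -> 306 left
February 1960 has 29 days -> 277 left
March 1960 has 31 days -> 246 left
April 1960 has 30 days -> 216 left
May 1960 has 31 days -> 185 left
June 1960 has 30 days -> 155 left
July 1960 has 31 days -> 124 left
August 1960 has 31 days -> 93 left
September 1960 has 30 days -> 63 left
October 1960 has 31 days -> 32 left
November 1960 has 30 days -> 2 left
December 1960: 2 <= 31 -> lands on December 2

Result: 1960-12-02


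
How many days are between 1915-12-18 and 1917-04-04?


From 1915-12-18 to 1917-04-04
1915-12-18: days before December = 31 + 28 + 31 + 30 + 31 + 30 + 31 + 31 + 30 + 31 + 30 = 334 (1915 is not a leap year); day of year = 334 + 18 = 352
1917-04-04: days before April = 31 + 28 + 31 = 90 (1917 is not a leap year); day of year = 90 + 4 = 94
Rest of 1915: 365 - 352 = 13
Full years 1916 (366): 366
Total = 13 + 366 + 94 = 473

473 days


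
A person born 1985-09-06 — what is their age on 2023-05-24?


Birth: 1985-09-06
Reference: 2023-05-24
Year difference: 2023 - 1985 = 38
Birthday not yet reached in 2023, subtract 1

37 years old


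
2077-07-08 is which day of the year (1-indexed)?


Date: July 8, 2077
Days in months 1 through 6: 181
Plus 8 days in July

Day of year: 189


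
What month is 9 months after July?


July is month 7
7 + 9 = 16; wrap: 16 - 12 = 4

April


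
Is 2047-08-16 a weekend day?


Anchor: Jan 1, 2047. With p = 2047 - 1 = 2046: (p + p//4 - p//100 + p//400) mod 7 = (2046 + 511 - 20 + 5) mod 7 = 2542 mod 7 = 1 -> Tuesday (Mon=0 ... Sun=6)
Day of year: 228; offset = 227
Weekday index = (1 + 227) mod 7 = 4 -> Friday
Weekend days: Saturday, Sunday

No


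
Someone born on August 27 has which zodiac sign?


Date: August 27
Conventional tropical zodiac dates: Virgo from August 23 onward; Libra starts September 23
August 27 falls within the Virgo range

Virgo


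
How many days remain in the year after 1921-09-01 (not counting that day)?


Day of year: 244 of 365
Remaining = 365 - 244

121 days


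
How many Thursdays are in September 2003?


September 2003 has 30 days
Anchor: Jan 1, 2003. With p = 2003 - 1 = 2002: (p + p//4 - p//100 + p//400) mod 7 = (2002 + 500 - 20 + 5) mod 7 = 2487 mod 7 = 2 -> Wednesday (Mon=0 ... Sun=6)
Days before September (Jan-Aug): 243; September 1 index = (2 + 243) mod 7 = 0 -> Monday
First Thursday is September 4
Thursdays: 4, 11, 18, 25

4 Thursdays


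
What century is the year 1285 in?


Century = (year - 1) // 100 + 1
= (1285 - 1) // 100 + 1
= 1284 // 100 + 1
= 12 + 1

13th century


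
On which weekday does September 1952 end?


September 1952 has 30 days
Anchor: Jan 1, 1952. With p = 1952 - 1 = 1951: (p + p//4 - p//100 + p//400) mod 7 = (1951 + 487 - 19 + 4) mod 7 = 2423 mod 7 = 1 -> Tuesday (Mon=0 ... Sun=6)
Days before September (Jan-Aug): 244; September 1 index = (1 + 244) mod 7 = 0 -> Monday
Last day offset: 30 - 1 = 29 days
Weekday index = (0 + 29) mod 7 = 1

Tuesday, September 30


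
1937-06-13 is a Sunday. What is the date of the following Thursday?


Current: Sunday
Target: Thursday
Days ahead: 4

Next Thursday: 1937-06-17


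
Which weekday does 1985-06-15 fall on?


Date: June 15, 1985
Anchor: Jan 1, 1985. With p = 1985 - 1 = 1984: (p + p//4 - p//100 + p//400) mod 7 = (1984 + 496 - 19 + 4) mod 7 = 2465 mod 7 = 1 -> Tuesday (Mon=0 ... Sun=6)
Days before June (Jan-May): 151; offset = 151 + 15 - 1 = 165
Weekday index = (1 + 165) mod 7 = 5

Day of the week: Saturday


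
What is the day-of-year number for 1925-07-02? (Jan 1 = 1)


Date: July 2, 1925
Days in months 1 through 6: 181
Plus 2 days in July

Day of year: 183


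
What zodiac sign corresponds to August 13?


Date: August 13
Conventional tropical zodiac dates: Leo from July 23 onward; Virgo starts August 23
August 13 falls within the Leo range

Leo


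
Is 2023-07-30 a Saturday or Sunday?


Anchor: Jan 1, 2023. With p = 2023 - 1 = 2022: (p + p//4 - p//100 + p//400) mod 7 = (2022 + 505 - 20 + 5) mod 7 = 2512 mod 7 = 6 -> Sunday (Mon=0 ... Sun=6)
Day of year: 211; offset = 210
Weekday index = (6 + 210) mod 7 = 6 -> Sunday
Weekend days: Saturday, Sunday

Yes


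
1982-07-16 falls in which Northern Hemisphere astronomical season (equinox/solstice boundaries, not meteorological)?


Date: July 16
Astronomical Summer (approx.; exact equinox/solstice day varies by year): June 21 to September 21
July 16 falls within the Summer window

Summer


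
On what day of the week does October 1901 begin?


Target: October 1, 1901
Anchor: Jan 1, 1901. With p = 1901 - 1 = 1900: (p + p//4 - p//100 + p//400) mod 7 = (1900 + 475 - 19 + 4) mod 7 = 2360 mod 7 = 1 -> Tuesday (Mon=0 ... Sun=6)
Days before October (Jan-Sep): 273 days
Weekday index = (1 + 273) mod 7 = 1

Tuesday


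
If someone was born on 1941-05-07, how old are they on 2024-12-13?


Birth: 1941-05-07
Reference: 2024-12-13
Year difference: 2024 - 1941 = 83

83 years old


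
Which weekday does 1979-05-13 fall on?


Date: May 13, 1979
Anchor: Jan 1, 1979. With p = 1979 - 1 = 1978: (p + p//4 - p//100 + p//400) mod 7 = (1978 + 494 - 19 + 4) mod 7 = 2457 mod 7 = 0 -> Monday (Mon=0 ... Sun=6)
Days before May (Jan-Apr): 120; offset = 120 + 13 - 1 = 132
Weekday index = (0 + 132) mod 7 = 6

Day of the week: Sunday


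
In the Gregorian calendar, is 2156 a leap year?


Gregorian leap year rule: divisible by 4, but not by 100, unless also by 400.
2156 is divisible by 4 but not 100 -> leap year

Yes


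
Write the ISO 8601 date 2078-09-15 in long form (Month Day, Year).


ISO 2078-09-15 parses as year=2078, month=09, day=15
Month 9 -> September

September 15, 2078


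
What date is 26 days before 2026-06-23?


Start: 2026-06-23, subtract 26 days
Back 23 days from June 23 reaches May 31, 2026 -> 3 left
May 2026: 31 - 3 = 28 -> lands on May 28

Result: 2026-05-28


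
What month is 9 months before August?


August is month 8
8 - 9 = -1; wrap: -1 + 12 = 11

November


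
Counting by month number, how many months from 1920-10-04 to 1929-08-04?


From October 1920 to August 1929
9 years * 12 = 108 months, minus 2 months = 106

106 months


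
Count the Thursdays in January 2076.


January 2076 has 31 days
Anchor: Jan 1, 2076. With p = 2076 - 1 = 2075: (p + p//4 - p//100 + p//400) mod 7 = (2075 + 518 - 20 + 5) mod 7 = 2578 mod 7 = 2 -> Wednesday (Mon=0 ... Sun=6)
January 1 is the anchor itself -> Wednesday
First Thursday is January 2
Thursdays: 2, 9, 16, 23, 30

5 Thursdays


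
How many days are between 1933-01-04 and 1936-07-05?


From 1933-01-04 to 1936-07-05
1933-01-04: day of year = 4
1936-07-05: days before July = 31 + 29 + 31 + 30 + 31 + 30 = 182 (1936 is a leap year); day of year = 182 + 5 = 187
Rest of 1933: 365 - 4 = 361
Full years 1934 (365), 1935 (365): 730
Total = 361 + 730 + 187 = 1278

1278 days


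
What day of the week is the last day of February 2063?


February 2063 has 28 days
Anchor: Jan 1, 2063. With p = 2063 - 1 = 2062: (p + p//4 - p//100 + p//400) mod 7 = (2062 + 515 - 20 + 5) mod 7 = 2562 mod 7 = 0 -> Monday (Mon=0 ... Sun=6)
Days before February (Jan): 31; February 1 index = (0 + 31) mod 7 = 3 -> Thursday
Last day offset: 28 - 1 = 27 days
Weekday index = (3 + 27) mod 7 = 2

Wednesday, February 28


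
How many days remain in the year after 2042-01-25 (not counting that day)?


Day of year: 25 of 365
Remaining = 365 - 25

340 days


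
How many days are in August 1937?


August 1937

31 days


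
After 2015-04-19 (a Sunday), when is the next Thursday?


Current: Sunday
Target: Thursday
Days ahead: 4

Next Thursday: 2015-04-23


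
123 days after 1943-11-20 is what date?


Start: 1943-11-20, add 123 days
November 1943 has 30 days: 30 - 20 = 10 days to November 30 -> 113 left
December 1943 has 31 days -> 82 left
January 1944 has 31 days -> 51 left
February 1944 has 29 days -> 22 left
March 1944: 22 <= 31 -> lands on March 22

Result: 1944-03-22


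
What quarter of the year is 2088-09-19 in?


Month: September (month 9)
Q1: Jan-Mar, Q2: Apr-Jun, Q3: Jul-Sep, Q4: Oct-Dec

Q3


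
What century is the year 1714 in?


Century = (year - 1) // 100 + 1
= (1714 - 1) // 100 + 1
= 1713 // 100 + 1
= 17 + 1

18th century


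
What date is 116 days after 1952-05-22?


Start: 1952-05-22, add 116 days
May 1952 has 31 days: 31 - 22 = 9 days to May 31 -> 107 left
June 1952 has 30 days -> 77 left
July 1952 has 31 days -> 46 left
August 1952 has 31 days -> 15 left
September 1952: 15 <= 30 -> lands on September 15

Result: 1952-09-15


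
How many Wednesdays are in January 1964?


January 1964 has 31 days
Anchor: Jan 1, 1964. With p = 1964 - 1 = 1963: (p + p//4 - p//100 + p//400) mod 7 = (1963 + 490 - 19 + 4) mod 7 = 2438 mod 7 = 2 -> Wednesday (Mon=0 ... Sun=6)
January 1 is the anchor itself -> Wednesday
First Wednesday is January 1
Wednesdays: 1, 8, 15, 22, 29

5 Wednesdays


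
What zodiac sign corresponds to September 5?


Date: September 5
Conventional tropical zodiac dates: Virgo from August 23 onward; Libra starts September 23
September 5 falls within the Virgo range

Virgo


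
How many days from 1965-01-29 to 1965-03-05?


From 1965-01-29 to 1965-03-05
1965-01-29: day of year = 29
1965-03-05: days before March = 31 + 28 = 59 (1965 is not a leap year); day of year = 59 + 5 = 64
Same year: 64 - 29 = 35

35 days


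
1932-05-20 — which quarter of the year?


Month: May (month 5)
Q1: Jan-Mar, Q2: Apr-Jun, Q3: Jul-Sep, Q4: Oct-Dec

Q2


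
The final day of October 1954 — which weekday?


October 1954 has 31 days
Anchor: Jan 1, 1954. With p = 1954 - 1 = 1953: (p + p//4 - p//100 + p//400) mod 7 = (1953 + 488 - 19 + 4) mod 7 = 2426 mod 7 = 4 -> Friday (Mon=0 ... Sun=6)
Days before October (Jan-Sep): 273; October 1 index = (4 + 273) mod 7 = 4 -> Friday
Last day offset: 31 - 1 = 30 days
Weekday index = (4 + 30) mod 7 = 6

Sunday, October 31


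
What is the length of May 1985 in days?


May 1985

31 days


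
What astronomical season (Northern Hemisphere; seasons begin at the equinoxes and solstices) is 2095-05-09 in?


Date: May 9
Astronomical Spring (approx.; exact equinox/solstice day varies by year): March 20 to June 20
May 9 falls within the Spring window

Spring


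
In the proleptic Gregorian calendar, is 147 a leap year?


Gregorian leap year rule: divisible by 4, but not by 100, unless also by 400.
147 is not divisible by 4 -> not a leap year

No


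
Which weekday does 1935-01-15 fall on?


Date: January 15, 1935
Anchor: Jan 1, 1935. With p = 1935 - 1 = 1934: (p + p//4 - p//100 + p//400) mod 7 = (1934 + 483 - 19 + 4) mod 7 = 2402 mod 7 = 1 -> Tuesday (Mon=0 ... Sun=6)
Days into year = 15 - 1 = 14
Weekday index = (1 + 14) mod 7 = 1

Day of the week: Tuesday


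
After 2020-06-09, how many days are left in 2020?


Day of year: 161 of 366
Remaining = 366 - 161

205 days


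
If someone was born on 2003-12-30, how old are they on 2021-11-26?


Birth: 2003-12-30
Reference: 2021-11-26
Year difference: 2021 - 2003 = 18
Birthday not yet reached in 2021, subtract 1

17 years old


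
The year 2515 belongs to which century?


Century = (year - 1) // 100 + 1
= (2515 - 1) // 100 + 1
= 2514 // 100 + 1
= 25 + 1

26th century


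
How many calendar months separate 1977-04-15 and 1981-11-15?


From April 1977 to November 1981
4 years * 12 = 48 months, plus 7 months = 55

55 months


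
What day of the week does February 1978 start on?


Target: February 1, 1978
Anchor: Jan 1, 1978. With p = 1978 - 1 = 1977: (p + p//4 - p//100 + p//400) mod 7 = (1977 + 494 - 19 + 4) mod 7 = 2456 mod 7 = 6 -> Sunday (Mon=0 ... Sun=6)
Days before February (Jan): 31 days
Weekday index = (6 + 31) mod 7 = 2

Wednesday


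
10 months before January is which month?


January is month 1
1 - 10 = -9; wrap: -9 + 12 = 3

March


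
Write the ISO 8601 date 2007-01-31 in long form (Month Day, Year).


ISO 2007-01-31 parses as year=2007, month=01, day=31
Month 1 -> January

January 31, 2007


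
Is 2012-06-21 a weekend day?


Anchor: Jan 1, 2012. With p = 2012 - 1 = 2011: (p + p//4 - p//100 + p//400) mod 7 = (2011 + 502 - 20 + 5) mod 7 = 2498 mod 7 = 6 -> Sunday (Mon=0 ... Sun=6)
Day of year: 173; offset = 172
Weekday index = (6 + 172) mod 7 = 3 -> Thursday
Weekend days: Saturday, Sunday

No


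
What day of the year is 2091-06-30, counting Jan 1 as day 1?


Date: June 30, 2091
Days in months 1 through 5: 151
Plus 30 days in June

Day of year: 181


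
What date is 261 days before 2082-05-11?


Start: 2082-05-11, subtract 261 days
Back 11 days from May 11 reaches April 30, 2082 -> 250 left
April 2082 has 30 days -> back to March 31, 2082 -> 220 left
March 2082 has 31 days -> back to February 28, 2082 -> 189 left
February 2082 has 28 days -> back to January 31, 2082 -> 161 left
January 2082 has 31 days -> back to December 31, 2081 -> 130 left
December 2081 has 31 days -> back to November 30, 2081 -> 99 left
November 2081 has 30 days -> back to October 31, 2081 -> 69 left
October 2081 has 31 days -> back to September 30, 2081 -> 38 left
September 2081 has 30 days -> back to August 31, 2081 -> 8 left
August 2081: 31 - 8 = 23 -> lands on August 23

Result: 2081-08-23


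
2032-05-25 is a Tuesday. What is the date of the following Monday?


Current: Tuesday
Target: Monday
Days ahead: 6

Next Monday: 2032-05-31


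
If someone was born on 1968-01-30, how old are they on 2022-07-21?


Birth: 1968-01-30
Reference: 2022-07-21
Year difference: 2022 - 1968 = 54

54 years old


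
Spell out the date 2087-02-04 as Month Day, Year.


ISO 2087-02-04 parses as year=2087, month=02, day=04
Month 2 -> February

February 4, 2087


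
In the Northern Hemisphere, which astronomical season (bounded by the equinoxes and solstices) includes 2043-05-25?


Date: May 25
Astronomical Spring (approx.; exact equinox/solstice day varies by year): March 20 to June 20
May 25 falls within the Spring window

Spring


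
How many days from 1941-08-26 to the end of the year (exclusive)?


Day of year: 238 of 365
Remaining = 365 - 238

127 days


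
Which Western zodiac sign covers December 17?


Date: December 17
Conventional tropical zodiac dates: Sagittarius from November 22 onward; Capricorn starts December 22
December 17 falls within the Sagittarius range

Sagittarius


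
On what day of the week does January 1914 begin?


Target: January 1, 1914
Anchor: Jan 1, 1914. With p = 1914 - 1 = 1913: (p + p//4 - p//100 + p//400) mod 7 = (1913 + 478 - 19 + 4) mod 7 = 2376 mod 7 = 3 -> Thursday (Mon=0 ... Sun=6)
Offset from anchor: 0 days
Weekday index = (3 + 0) mod 7 = 3

Thursday


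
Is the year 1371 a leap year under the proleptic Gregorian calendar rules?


Gregorian leap year rule: divisible by 4, but not by 100, unless also by 400.
1371 is not divisible by 4 -> not a leap year

No


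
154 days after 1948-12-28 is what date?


Start: 1948-12-28, add 154 days
December 1948 has 31 days: 31 - 28 = 3 days to December 31 -> 151 left
January 1949 has 31 days -> 120 left
February 1949 has 28 days -> 92 left
March 1949 has 31 days -> 61 left
April 1949 has 30 days -> 31 left
May 1949: 31 <= 31 -> lands on May 31

Result: 1949-05-31


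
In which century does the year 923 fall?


Century = (year - 1) // 100 + 1
= (923 - 1) // 100 + 1
= 922 // 100 + 1
= 9 + 1

10th century


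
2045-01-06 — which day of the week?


Date: January 6, 2045
Anchor: Jan 1, 2045. With p = 2045 - 1 = 2044: (p + p//4 - p//100 + p//400) mod 7 = (2044 + 511 - 20 + 5) mod 7 = 2540 mod 7 = 6 -> Sunday (Mon=0 ... Sun=6)
Days into year = 6 - 1 = 5
Weekday index = (6 + 5) mod 7 = 4

Day of the week: Friday


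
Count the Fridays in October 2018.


October 2018 has 31 days
Anchor: Jan 1, 2018. With p = 2018 - 1 = 2017: (p + p//4 - p//100 + p//400) mod 7 = (2017 + 504 - 20 + 5) mod 7 = 2506 mod 7 = 0 -> Monday (Mon=0 ... Sun=6)
Days before October (Jan-Sep): 273; October 1 index = (0 + 273) mod 7 = 0 -> Monday
First Friday is October 5
Fridays: 5, 12, 19, 26

4 Fridays


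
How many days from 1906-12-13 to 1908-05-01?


From 1906-12-13 to 1908-05-01
1906-12-13: days before December = 31 + 28 + 31 + 30 + 31 + 30 + 31 + 31 + 30 + 31 + 30 = 334 (1906 is not a leap year); day of year = 334 + 13 = 347
1908-05-01: days before May = 31 + 29 + 31 + 30 = 121 (1908 is a leap year); day of year = 121 + 1 = 122
Rest of 1906: 365 - 347 = 18
Full years 1907 (365): 365
Total = 18 + 365 + 122 = 505

505 days


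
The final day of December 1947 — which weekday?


December 1947 has 31 days
Anchor: Jan 1, 1947. With p = 1947 - 1 = 1946: (p + p//4 - p//100 + p//400) mod 7 = (1946 + 486 - 19 + 4) mod 7 = 2417 mod 7 = 2 -> Wednesday (Mon=0 ... Sun=6)
Days before December (Jan-Nov): 334; December 1 index = (2 + 334) mod 7 = 0 -> Monday
Last day offset: 31 - 1 = 30 days
Weekday index = (0 + 30) mod 7 = 2

Wednesday, December 31


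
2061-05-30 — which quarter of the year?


Month: May (month 5)
Q1: Jan-Mar, Q2: Apr-Jun, Q3: Jul-Sep, Q4: Oct-Dec

Q2


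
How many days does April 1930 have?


April 1930

30 days


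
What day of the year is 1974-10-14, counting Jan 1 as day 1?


Date: October 14, 1974
Days in months 1 through 9: 273
Plus 14 days in October

Day of year: 287


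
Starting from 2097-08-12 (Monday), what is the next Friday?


Current: Monday
Target: Friday
Days ahead: 4

Next Friday: 2097-08-16


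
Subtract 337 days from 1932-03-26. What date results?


Start: 1932-03-26, subtract 337 days
Back 26 days from March 26 reaches February 29, 1932 -> 311 left
February 1932 has 29 days -> back to January 31, 1932 -> 282 left
January 1932 has 31 days -> back to December 31, 1931 -> 251 left
December 1931 has 31 days -> back to November 30, 1931 -> 220 left
November 1931 has 30 days -> back to October 31, 1931 -> 190 left
October 1931 has 31 days -> back to September 30, 1931 -> 159 left
September 1931 has 30 days -> back to August 31, 1931 -> 129 left
August 1931 has 31 days -> back to July 31, 1931 -> 98 left
July 1931 has 31 days -> back to June 30, 1931 -> 67 left
June 1931 has 30 days -> back to May 31, 1931 -> 37 left
May 1931 has 31 days -> back to April 30, 1931 -> 6 left
April 1931: 30 - 6 = 24 -> lands on April 24

Result: 1931-04-24


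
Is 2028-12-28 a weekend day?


Anchor: Jan 1, 2028. With p = 2028 - 1 = 2027: (p + p//4 - p//100 + p//400) mod 7 = (2027 + 506 - 20 + 5) mod 7 = 2518 mod 7 = 5 -> Saturday (Mon=0 ... Sun=6)
Day of year: 363; offset = 362
Weekday index = (5 + 362) mod 7 = 3 -> Thursday
Weekend days: Saturday, Sunday

No


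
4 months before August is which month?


August is month 8
8 - 4 = 4

April


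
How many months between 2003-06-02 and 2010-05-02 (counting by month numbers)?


From June 2003 to May 2010
7 years * 12 = 84 months, minus 1 month = 83

83 months


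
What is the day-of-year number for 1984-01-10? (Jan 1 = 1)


Date: January 10, 1984
No months before January
Plus 10 days in January

Day of year: 10


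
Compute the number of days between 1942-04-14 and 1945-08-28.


From 1942-04-14 to 1945-08-28
1942-04-14: days before April = 31 + 28 + 31 = 90 (1942 is not a leap year); day of year = 90 + 14 = 104
1945-08-28: days before August = 31 + 28 + 31 + 30 + 31 + 30 + 31 = 212 (1945 is not a leap year); day of year = 212 + 28 = 240
Rest of 1942: 365 - 104 = 261
Full years 1943 (365), 1944 (366): 731
Total = 261 + 731 + 240 = 1232

1232 days


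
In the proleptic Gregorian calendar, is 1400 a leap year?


Gregorian leap year rule: divisible by 4, but not by 100, unless also by 400.
1400 is divisible by 100 but not 400 -> not a leap year

No


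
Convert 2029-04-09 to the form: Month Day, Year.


ISO 2029-04-09 parses as year=2029, month=04, day=09
Month 4 -> April

April 9, 2029


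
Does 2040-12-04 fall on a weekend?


Anchor: Jan 1, 2040. With p = 2040 - 1 = 2039: (p + p//4 - p//100 + p//400) mod 7 = (2039 + 509 - 20 + 5) mod 7 = 2533 mod 7 = 6 -> Sunday (Mon=0 ... Sun=6)
Day of year: 339; offset = 338
Weekday index = (6 + 338) mod 7 = 1 -> Tuesday
Weekend days: Saturday, Sunday

No


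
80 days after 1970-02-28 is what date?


Start: 1970-02-28, add 80 days
February 28 is the last day of February 1970 -> 80 left
March 1970 has 31 days -> 49 left
April 1970 has 30 days -> 19 left
May 1970: 19 <= 31 -> lands on May 19

Result: 1970-05-19


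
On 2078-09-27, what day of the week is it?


Date: September 27, 2078
Anchor: Jan 1, 2078. With p = 2078 - 1 = 2077: (p + p//4 - p//100 + p//400) mod 7 = (2077 + 519 - 20 + 5) mod 7 = 2581 mod 7 = 5 -> Saturday (Mon=0 ... Sun=6)
Days before September (Jan-Aug): 243; offset = 243 + 27 - 1 = 269
Weekday index = (5 + 269) mod 7 = 1

Day of the week: Tuesday


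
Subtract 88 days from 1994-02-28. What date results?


Start: 1994-02-28, subtract 88 days
Back 28 days from February 28 reaches January 31, 1994 -> 60 left
January 1994 has 31 days -> back to December 31, 1993 -> 29 left
December 1993: 31 - 29 = 2 -> lands on December 2

Result: 1993-12-02


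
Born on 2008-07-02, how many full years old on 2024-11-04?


Birth: 2008-07-02
Reference: 2024-11-04
Year difference: 2024 - 2008 = 16

16 years old


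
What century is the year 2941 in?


Century = (year - 1) // 100 + 1
= (2941 - 1) // 100 + 1
= 2940 // 100 + 1
= 29 + 1

30th century


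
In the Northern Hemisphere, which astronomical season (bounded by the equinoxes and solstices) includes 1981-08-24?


Date: August 24
Astronomical Summer (approx.; exact equinox/solstice day varies by year): June 21 to September 21
August 24 falls within the Summer window

Summer


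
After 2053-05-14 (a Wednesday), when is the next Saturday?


Current: Wednesday
Target: Saturday
Days ahead: 3

Next Saturday: 2053-05-17


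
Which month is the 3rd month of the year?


Month 3 of 12

March


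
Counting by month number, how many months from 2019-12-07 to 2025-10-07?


From December 2019 to October 2025
6 years * 12 = 72 months, minus 2 months = 70

70 months


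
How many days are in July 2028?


July 2028

31 days


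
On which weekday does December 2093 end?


December 2093 has 31 days
Anchor: Jan 1, 2093. With p = 2093 - 1 = 2092: (p + p//4 - p//100 + p//400) mod 7 = (2092 + 523 - 20 + 5) mod 7 = 2600 mod 7 = 3 -> Thursday (Mon=0 ... Sun=6)
Days before December (Jan-Nov): 334; December 1 index = (3 + 334) mod 7 = 1 -> Tuesday
Last day offset: 31 - 1 = 30 days
Weekday index = (1 + 30) mod 7 = 3

Thursday, December 31


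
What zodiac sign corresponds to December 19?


Date: December 19
Conventional tropical zodiac dates: Sagittarius from November 22 onward; Capricorn starts December 22
December 19 falls within the Sagittarius range

Sagittarius


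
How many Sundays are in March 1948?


March 1948 has 31 days
Anchor: Jan 1, 1948. With p = 1948 - 1 = 1947: (p + p//4 - p//100 + p//400) mod 7 = (1947 + 486 - 19 + 4) mod 7 = 2418 mod 7 = 3 -> Thursday (Mon=0 ... Sun=6)
Days before March (Jan-Feb): 60; March 1 index = (3 + 60) mod 7 = 0 -> Monday
First Sunday is March 7
Sundays: 7, 14, 21, 28

4 Sundays


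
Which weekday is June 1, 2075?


Target: June 1, 2075
Anchor: Jan 1, 2075. With p = 2075 - 1 = 2074: (p + p//4 - p//100 + p//400) mod 7 = (2074 + 518 - 20 + 5) mod 7 = 2577 mod 7 = 1 -> Tuesday (Mon=0 ... Sun=6)
Days before June (Jan-May): 151 days
Weekday index = (1 + 151) mod 7 = 5

Saturday


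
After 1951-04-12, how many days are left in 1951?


Day of year: 102 of 365
Remaining = 365 - 102

263 days


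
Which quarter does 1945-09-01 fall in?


Month: September (month 9)
Q1: Jan-Mar, Q2: Apr-Jun, Q3: Jul-Sep, Q4: Oct-Dec

Q3


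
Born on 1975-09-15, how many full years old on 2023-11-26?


Birth: 1975-09-15
Reference: 2023-11-26
Year difference: 2023 - 1975 = 48

48 years old


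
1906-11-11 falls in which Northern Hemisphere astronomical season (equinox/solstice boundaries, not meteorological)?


Date: November 11
Astronomical Autumn (approx.; exact equinox/solstice day varies by year): September 22 to December 20
November 11 falls within the Autumn window

Autumn


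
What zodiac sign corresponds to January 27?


Date: January 27
Conventional tropical zodiac dates: Aquarius from January 20 onward; Pisces starts February 19
January 27 falls within the Aquarius range

Aquarius


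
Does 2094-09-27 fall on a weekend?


Anchor: Jan 1, 2094. With p = 2094 - 1 = 2093: (p + p//4 - p//100 + p//400) mod 7 = (2093 + 523 - 20 + 5) mod 7 = 2601 mod 7 = 4 -> Friday (Mon=0 ... Sun=6)
Day of year: 270; offset = 269
Weekday index = (4 + 269) mod 7 = 0 -> Monday
Weekend days: Saturday, Sunday

No


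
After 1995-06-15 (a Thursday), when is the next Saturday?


Current: Thursday
Target: Saturday
Days ahead: 2

Next Saturday: 1995-06-17


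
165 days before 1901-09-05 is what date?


Start: 1901-09-05, subtract 165 days
Back 5 days from September 5 reaches August 31, 1901 -> 160 left
August 1901 has 31 days -> back to July 31, 1901 -> 129 left
July 1901 has 31 days -> back to June 30, 1901 -> 98 left
June 1901 has 30 days -> back to May 31, 1901 -> 68 left
May 1901 has 31 days -> back to April 30, 1901 -> 37 left
April 1901 has 30 days -> back to March 31, 1901 -> 7 left
March 1901: 31 - 7 = 24 -> lands on March 24

Result: 1901-03-24


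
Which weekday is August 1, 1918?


Target: August 1, 1918
Anchor: Jan 1, 1918. With p = 1918 - 1 = 1917: (p + p//4 - p//100 + p//400) mod 7 = (1917 + 479 - 19 + 4) mod 7 = 2381 mod 7 = 1 -> Tuesday (Mon=0 ... Sun=6)
Days before August (Jan-Jul): 212 days
Weekday index = (1 + 212) mod 7 = 3

Thursday


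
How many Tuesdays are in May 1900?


May 1900 has 31 days
Anchor: Jan 1, 1900. With p = 1900 - 1 = 1899: (p + p//4 - p//100 + p//400) mod 7 = (1899 + 474 - 18 + 4) mod 7 = 2359 mod 7 = 0 -> Monday (Mon=0 ... Sun=6)
Days before May (Jan-Apr): 120; May 1 index = (0 + 120) mod 7 = 1 -> Tuesday
First Tuesday is May 1
Tuesdays: 1, 8, 15, 22, 29

5 Tuesdays


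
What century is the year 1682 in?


Century = (year - 1) // 100 + 1
= (1682 - 1) // 100 + 1
= 1681 // 100 + 1
= 16 + 1

17th century


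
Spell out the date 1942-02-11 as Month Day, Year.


ISO 1942-02-11 parses as year=1942, month=02, day=11
Month 2 -> February

February 11, 1942


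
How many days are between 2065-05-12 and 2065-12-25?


From 2065-05-12 to 2065-12-25
2065-05-12: days before May = 31 + 28 + 31 + 30 = 120 (2065 is not a leap year); day of year = 120 + 12 = 132
2065-12-25: days before December = 31 + 28 + 31 + 30 + 31 + 30 + 31 + 31 + 30 + 31 + 30 = 334 (2065 is not a leap year); day of year = 334 + 25 = 359
Same year: 359 - 132 = 227

227 days


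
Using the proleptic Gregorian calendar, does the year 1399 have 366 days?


Gregorian leap year rule: divisible by 4, but not by 100, unless also by 400.
1399 is not divisible by 4 -> not a leap year

No


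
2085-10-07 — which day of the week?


Date: October 7, 2085
Anchor: Jan 1, 2085. With p = 2085 - 1 = 2084: (p + p//4 - p//100 + p//400) mod 7 = (2084 + 521 - 20 + 5) mod 7 = 2590 mod 7 = 0 -> Monday (Mon=0 ... Sun=6)
Days before October (Jan-Sep): 273; offset = 273 + 7 - 1 = 279
Weekday index = (0 + 279) mod 7 = 6

Day of the week: Sunday


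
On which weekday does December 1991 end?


December 1991 has 31 days
Anchor: Jan 1, 1991. With p = 1991 - 1 = 1990: (p + p//4 - p//100 + p//400) mod 7 = (1990 + 497 - 19 + 4) mod 7 = 2472 mod 7 = 1 -> Tuesday (Mon=0 ... Sun=6)
Days before December (Jan-Nov): 334; December 1 index = (1 + 334) mod 7 = 6 -> Sunday
Last day offset: 31 - 1 = 30 days
Weekday index = (6 + 30) mod 7 = 1

Tuesday, December 31


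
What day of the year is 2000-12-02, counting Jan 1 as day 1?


Date: December 2, 2000
Days in months 1 through 11: 335
Plus 2 days in December

Day of year: 337


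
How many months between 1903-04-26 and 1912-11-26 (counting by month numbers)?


From April 1903 to November 1912
9 years * 12 = 108 months, plus 7 months = 115

115 months


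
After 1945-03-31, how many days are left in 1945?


Day of year: 90 of 365
Remaining = 365 - 90

275 days


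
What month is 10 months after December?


December is month 12
12 + 10 = 22; wrap: 22 - 12 = 10

October


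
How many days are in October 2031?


October 2031

31 days


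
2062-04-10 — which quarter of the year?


Month: April (month 4)
Q1: Jan-Mar, Q2: Apr-Jun, Q3: Jul-Sep, Q4: Oct-Dec

Q2


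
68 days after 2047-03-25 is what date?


Start: 2047-03-25, add 68 days
March 2047 has 31 days: 31 - 25 = 6 days to March 31 -> 62 left
April 2047 has 30 days -> 32 left
May 2047 has 31 days -> 1 left
June 2047: 1 <= 30 -> lands on June 1

Result: 2047-06-01


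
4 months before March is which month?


March is month 3
3 - 4 = -1; wrap: -1 + 12 = 11

November


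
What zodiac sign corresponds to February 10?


Date: February 10
Conventional tropical zodiac dates: Aquarius from January 20 onward; Pisces starts February 19
February 10 falls within the Aquarius range

Aquarius


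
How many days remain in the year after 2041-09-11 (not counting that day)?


Day of year: 254 of 365
Remaining = 365 - 254

111 days


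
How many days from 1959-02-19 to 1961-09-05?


From 1959-02-19 to 1961-09-05
1959-02-19: days before February = 31; day of year = 31 + 19 = 50
1961-09-05: days before September = 31 + 28 + 31 + 30 + 31 + 30 + 31 + 31 = 243 (1961 is not a leap year); day of year = 243 + 5 = 248
Rest of 1959: 365 - 50 = 315
Full years 1960 (366): 366
Total = 315 + 366 + 248 = 929

929 days


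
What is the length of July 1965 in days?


July 1965

31 days


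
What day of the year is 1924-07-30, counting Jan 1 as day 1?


Date: July 30, 1924
Days in months 1 through 6: 182
Plus 30 days in July

Day of year: 212


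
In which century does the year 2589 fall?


Century = (year - 1) // 100 + 1
= (2589 - 1) // 100 + 1
= 2588 // 100 + 1
= 25 + 1

26th century


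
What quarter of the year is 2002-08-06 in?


Month: August (month 8)
Q1: Jan-Mar, Q2: Apr-Jun, Q3: Jul-Sep, Q4: Oct-Dec

Q3


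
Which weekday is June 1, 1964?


Target: June 1, 1964
Anchor: Jan 1, 1964. With p = 1964 - 1 = 1963: (p + p//4 - p//100 + p//400) mod 7 = (1963 + 490 - 19 + 4) mod 7 = 2438 mod 7 = 2 -> Wednesday (Mon=0 ... Sun=6)
Days before June (Jan-May): 152 days
Weekday index = (2 + 152) mod 7 = 0

Monday
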